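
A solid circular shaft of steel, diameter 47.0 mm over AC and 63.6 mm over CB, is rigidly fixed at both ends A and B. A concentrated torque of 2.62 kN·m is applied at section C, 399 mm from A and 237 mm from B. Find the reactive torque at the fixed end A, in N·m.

394 N·m

Compatibility: T_A·a/J_AC = T_B·b/J_CB with T_A + T_B = T₀.
J_AC = 4.79×10^-7 m⁴, J_CB = 1.61×10^-6 m⁴, so T_A = T₀·(J_AC/a)/((J_AC/a)+(J_CB/b)) = 394.3 N·m, T_B = 2226 N·m.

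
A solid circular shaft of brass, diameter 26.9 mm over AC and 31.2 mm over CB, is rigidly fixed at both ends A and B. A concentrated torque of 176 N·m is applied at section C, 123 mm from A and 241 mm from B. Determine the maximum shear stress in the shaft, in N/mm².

Compatibility: T_A·a/J_AC = T_B·b/J_CB with T_A + T_B = T₀.
J_AC = 5.14×10^-8 m⁴, J_CB = 9.30×10^-8 m⁴, so T_A = T₀·(J_AC/a)/((J_AC/a)+(J_CB/b)) = 91.49 N·m, T_B = 84.51 N·m.
τ in each portion: τ_AC = 2.39×10^7 Pa, τ_CB = 1.42×10^7 Pa; maximum is in AC.
τ_max = T_AC·r/J = 91.49·0.0135/5.14×10^-8 = 2.394×10^7 Pa.

23.9 N/mm²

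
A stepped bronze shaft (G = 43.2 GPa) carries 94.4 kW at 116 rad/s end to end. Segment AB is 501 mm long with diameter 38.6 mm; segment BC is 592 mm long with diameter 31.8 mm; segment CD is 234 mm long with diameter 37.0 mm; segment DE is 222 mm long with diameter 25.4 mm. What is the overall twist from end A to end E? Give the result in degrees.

ω = 116 rad/s, so T = P/ω = 94.4×10³ / 116.0 = 813.8 N·m.
J_AB = π(0.0386)⁴/32 = 2.18×10^-7 m⁴; J_BC = π(0.0318)⁴/32 = 1.00×10^-7 m⁴; J_CD = π(0.0370)⁴/32 = 1.84×10^-7 m⁴; J_DE = π(0.0254)⁴/32 = 4.09×10^-8 m⁴.
θ = (T/G)·Σ L_i/J_i = (813.8/43.2×10⁹)·(0.501/2.18×10^-7 + 0.592/1.00×10^-7 + 0.234/1.84×10^-7 + 0.222/4.09×10^-8) = 0.2807 rad.

16.1°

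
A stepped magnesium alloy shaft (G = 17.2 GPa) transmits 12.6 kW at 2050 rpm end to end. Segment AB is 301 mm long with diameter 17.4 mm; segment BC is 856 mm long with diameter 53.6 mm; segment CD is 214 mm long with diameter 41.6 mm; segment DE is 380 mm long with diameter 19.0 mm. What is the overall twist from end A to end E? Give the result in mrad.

ω = 2π·2050/60 = 214.7 rad/s, so T = P/ω = 12.6×10³ / 214.7 = 58.69 N·m.
J_AB = π(0.0174)⁴/32 = 9.00×10^-9 m⁴; J_BC = π(0.0536)⁴/32 = 8.10×10^-7 m⁴; J_CD = π(0.0416)⁴/32 = 2.94×10^-7 m⁴; J_DE = π(0.0190)⁴/32 = 1.28×10^-8 m⁴.
θ = (T/G)·Σ L_i/J_i = (58.69/17.2×10⁹)·(0.301/9.00×10^-9 + 0.856/8.10×10^-7 + 0.214/2.94×10^-7 + 0.380/1.28×10^-8) = 0.2216 rad.

222 mrad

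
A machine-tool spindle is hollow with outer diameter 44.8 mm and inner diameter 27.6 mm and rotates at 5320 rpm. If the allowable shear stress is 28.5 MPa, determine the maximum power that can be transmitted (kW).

240 kW

J = π(d_o⁴ − d_i⁴)/32 = π(0.0448⁴ − 0.0276⁴)/32 = 3.385×10^-7 m⁴.
T_max = τ_allow·J/r = 2.85×10^7 × 3.385×10^-7 / 0.0224 = 430.7 N·m.
ω = 2π·5320/60 = 557.1 rad/s, so P_max = T_max·ω = 2.399×10^5 W.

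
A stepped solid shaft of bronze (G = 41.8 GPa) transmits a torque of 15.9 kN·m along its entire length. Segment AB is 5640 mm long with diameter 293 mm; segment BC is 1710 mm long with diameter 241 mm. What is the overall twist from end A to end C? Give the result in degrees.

J_AB = π(0.293)⁴/32 = 7.24×10^-4 m⁴; J_BC = π(0.241)⁴/32 = 3.31×10^-4 m⁴.
θ = (T/G)·Σ L_i/J_i = (15900/41.8×10⁹)·(5.64/7.24×10^-4 + 1.71/3.31×10^-4) = 4.929×10^-3 rad.

0.282°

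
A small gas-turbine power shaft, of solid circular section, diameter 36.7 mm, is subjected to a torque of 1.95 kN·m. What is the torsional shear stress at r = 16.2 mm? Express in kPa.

177000 kPa

J = πd⁴/32 = π(0.0367)⁴/32 = 1.781×10^-7 m⁴.
Shear stress varies linearly with radius: τ = T·r/J = 1950 × 0.0162 / 1.781×10^-7 = 1.774×10^8 Pa.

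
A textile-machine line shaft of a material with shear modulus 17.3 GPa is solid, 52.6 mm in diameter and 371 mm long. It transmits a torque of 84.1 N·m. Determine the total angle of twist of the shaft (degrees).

J = πd⁴/32 = π(0.0526)⁴/32 = 7.515×10^-7 m⁴.
θ = T·L/(G·J) = 84.10 × 0.371 / (17.3×10⁹ × 7.515×10^-7) = 2.400×10^-3 rad.

0.138°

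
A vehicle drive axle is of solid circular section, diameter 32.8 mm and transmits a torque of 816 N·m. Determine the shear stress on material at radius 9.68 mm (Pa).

J = πd⁴/32 = π(0.0328)⁴/32 = 1.136×10^-7 m⁴.
Shear stress varies linearly with radius: τ = T·r/J = 816.0 × 0.00968 / 1.136×10^-7 = 6.951×10^7 Pa.

6.95e7 Pa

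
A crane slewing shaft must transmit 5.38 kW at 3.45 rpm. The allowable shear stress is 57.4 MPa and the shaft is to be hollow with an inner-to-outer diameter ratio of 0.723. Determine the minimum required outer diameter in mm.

ω = 2π·3.45/60 = 0.3613 rad/s, so T = P/ω = 5.38×10³ / 0.3613 = 14890 N·m.
For a hollow shaft with d_i/d_o = 0.723: τ_max = 16T/(π d_o³ (1−k⁴)), so d_o = [16T/(π τ_allow (1−k⁴))]^(1/3) = [16·14890/(π·5.74×10^7·0.7268)]^(1/3) = 0.1220 m.

122 mm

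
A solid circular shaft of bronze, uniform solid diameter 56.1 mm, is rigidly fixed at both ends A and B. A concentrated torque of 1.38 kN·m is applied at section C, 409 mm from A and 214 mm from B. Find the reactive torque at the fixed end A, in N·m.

474 N·m

With uniform GJ and both ends fixed, compatibility θ_AC = θ_CB gives T_A·a = T_B·b, together with T_A + T_B = T₀.
T_A = T₀·b/(a+b) = 1380·214/623.0 = 474.0 N·m; T_B = 906.0 N·m.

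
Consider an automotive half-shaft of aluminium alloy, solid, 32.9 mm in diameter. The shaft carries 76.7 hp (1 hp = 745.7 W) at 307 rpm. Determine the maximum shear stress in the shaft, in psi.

ω = 2π·307/60 = 32.15 rad/s, so T = P/ω = 76.7×745.7 / 32.15 = 1779 N·m.
J = πd⁴/32 = π(0.0329)⁴/32 = 1.150×10^-7 m⁴.
τ_max = T·r/J = 1779 × 0.0164 / 1.150×10^-7 = 2.544×10^8 Pa.

36900 psi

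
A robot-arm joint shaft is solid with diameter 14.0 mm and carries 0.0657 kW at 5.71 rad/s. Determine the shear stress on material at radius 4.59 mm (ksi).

ω = 5.71 rad/s, so T = P/ω = 0.0657×10³ / 5.710 = 11.51 N·m.
J = πd⁴/32 = π(0.0140)⁴/32 = 3.771×10^-9 m⁴.
Shear stress varies linearly with radius: τ = T·r/J = 11.51 × 0.00459 / 3.771×10^-9 = 1.400×10^7 Pa.

2.03 ksi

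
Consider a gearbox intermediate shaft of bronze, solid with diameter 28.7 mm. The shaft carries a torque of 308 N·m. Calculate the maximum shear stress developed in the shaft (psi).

J = πd⁴/32 = π(0.0287)⁴/32 = 6.661×10^-8 m⁴.
τ_max = T·r/J = 308.0 × 0.0143 / 6.661×10^-8 = 6.636×10^7 Pa.

9620 psi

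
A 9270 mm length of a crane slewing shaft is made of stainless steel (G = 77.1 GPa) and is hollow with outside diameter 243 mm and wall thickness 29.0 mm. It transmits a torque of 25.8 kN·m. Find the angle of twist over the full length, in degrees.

0.782°

J = π(d_o⁴ − d_i⁴)/32 = π(0.243⁴ − 0.185⁴)/32 = 2.273×10^-4 m⁴.
θ = T·L/(G·J) = 25800 × 9.27 / (77.1×10⁹ × 2.273×10^-4) = 0.01365 rad.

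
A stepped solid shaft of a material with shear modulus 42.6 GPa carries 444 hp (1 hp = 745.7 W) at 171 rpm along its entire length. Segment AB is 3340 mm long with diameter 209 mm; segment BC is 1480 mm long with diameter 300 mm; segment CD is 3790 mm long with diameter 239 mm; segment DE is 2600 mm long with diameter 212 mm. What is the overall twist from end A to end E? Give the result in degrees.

1.11°

ω = 2π·171/60 = 17.91 rad/s, so T = P/ω = 444×745.7 / 17.91 = 18490 N·m.
J_AB = π(0.209)⁴/32 = 1.87×10^-4 m⁴; J_BC = π(0.300)⁴/32 = 7.95×10^-4 m⁴; J_CD = π(0.239)⁴/32 = 3.20×10^-4 m⁴; J_DE = π(0.212)⁴/32 = 1.98×10^-4 m⁴.
θ = (T/G)·Σ L_i/J_i = (18490/42.6×10⁹)·(3.34/1.87×10^-4 + 1.48/7.95×10^-4 + 3.79/3.20×10^-4 + 2.60/1.98×10^-4) = 0.01937 rad.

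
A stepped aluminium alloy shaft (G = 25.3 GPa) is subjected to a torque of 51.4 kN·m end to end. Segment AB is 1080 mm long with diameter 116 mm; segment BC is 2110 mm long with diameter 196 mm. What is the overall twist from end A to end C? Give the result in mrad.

J_AB = π(0.116)⁴/32 = 1.78×10^-5 m⁴; J_BC = π(0.196)⁴/32 = 1.45×10^-4 m⁴.
θ = (T/G)·Σ L_i/J_i = (51400/25.3×10⁹)·(1.08/1.78×10^-5 + 2.11/1.45×10^-4) = 0.1530 rad.

153 mrad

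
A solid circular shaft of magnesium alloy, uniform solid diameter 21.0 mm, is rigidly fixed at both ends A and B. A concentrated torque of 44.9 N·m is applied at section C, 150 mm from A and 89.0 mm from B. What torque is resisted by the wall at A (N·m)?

With uniform GJ and both ends fixed, compatibility θ_AC = θ_CB gives T_A·a = T_B·b, together with T_A + T_B = T₀.
T_A = T₀·b/(a+b) = 44.90·89.0/239.0 = 16.72 N·m; T_B = 28.18 N·m.

16.7 N·m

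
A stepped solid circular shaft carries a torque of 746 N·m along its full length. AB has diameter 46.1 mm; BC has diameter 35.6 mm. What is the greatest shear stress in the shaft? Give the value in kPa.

84200 kPa

Under the same torque, τ_max = 16T/(πd³) is largest where d is smallest — segment BC (d = 35.6 mm).
τ_max = 16·746.0/(π·(0.0356)³) = 8.421×10^7 Pa.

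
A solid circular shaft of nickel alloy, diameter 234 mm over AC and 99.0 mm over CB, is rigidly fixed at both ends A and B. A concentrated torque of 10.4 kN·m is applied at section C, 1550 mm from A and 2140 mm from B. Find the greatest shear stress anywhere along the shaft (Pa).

4.04e6 Pa

Compatibility: T_A·a/J_AC = T_B·b/J_CB with T_A + T_B = T₀.
J_AC = 2.94×10^-4 m⁴, J_CB = 9.43×10^-6 m⁴, so T_A = T₀·(J_AC/a)/((J_AC/a)+(J_CB/b)) = 10160 N·m, T_B = 235.9 N·m.
τ in each portion: τ_AC = 4.04×10^6 Pa, τ_CB = 1.24×10^6 Pa; maximum is in AC.
τ_max = T_AC·r/J = 10160·0.117/2.94×10^-4 = 4.040×10^6 Pa.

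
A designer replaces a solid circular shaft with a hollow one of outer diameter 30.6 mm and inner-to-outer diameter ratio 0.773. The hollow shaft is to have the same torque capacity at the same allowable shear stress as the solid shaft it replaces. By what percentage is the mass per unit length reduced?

Equal τ_max and T ⇒ the solid shaft needs d_s³ = d_o³(1−k⁴), so d_s = 30.6·(1−0.773⁴)^(1/3) = 26.41 mm.
Area ratio A_h/A_s = d_o²(1−k²)/d_s² = (1−k²)/(1−k⁴)^(2/3) = 0.5403.
Mass saving = 1 − 0.5403 = 46.0 %.

46.0 %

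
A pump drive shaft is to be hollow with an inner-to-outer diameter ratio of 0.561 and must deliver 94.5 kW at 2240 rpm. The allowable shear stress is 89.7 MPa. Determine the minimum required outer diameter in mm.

ω = 2π·2240/60 = 234.6 rad/s, so T = P/ω = 94.5×10³ / 234.6 = 402.9 N·m.
For a hollow shaft with d_i/d_o = 0.561: τ_max = 16T/(π d_o³ (1−k⁴)), so d_o = [16T/(π τ_allow (1−k⁴))]^(1/3) = [16·402.9/(π·8.97×10^7·0.9010)]^(1/3) = 0.02939 m.

29.4 mm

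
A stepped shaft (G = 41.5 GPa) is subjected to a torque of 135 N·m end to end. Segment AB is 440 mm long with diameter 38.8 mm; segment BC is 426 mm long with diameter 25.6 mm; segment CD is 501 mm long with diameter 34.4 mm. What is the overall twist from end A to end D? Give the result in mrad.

J_AB = π(0.0388)⁴/32 = 2.22×10^-7 m⁴; J_BC = π(0.0256)⁴/32 = 4.22×10^-8 m⁴; J_CD = π(0.0344)⁴/32 = 1.37×10^-7 m⁴.
θ = (T/G)·Σ L_i/J_i = (135.0/41.5×10⁹)·(0.440/2.22×10^-7 + 0.426/4.22×10^-8 + 0.501/1.37×10^-7) = 0.05115 rad.

51.2 mrad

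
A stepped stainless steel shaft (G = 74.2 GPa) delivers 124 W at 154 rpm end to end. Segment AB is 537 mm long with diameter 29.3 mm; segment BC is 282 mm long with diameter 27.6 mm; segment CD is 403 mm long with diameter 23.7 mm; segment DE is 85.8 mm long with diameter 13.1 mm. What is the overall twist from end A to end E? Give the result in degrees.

ω = 2π·154/60 = 16.13 rad/s, so T = P/ω = 124 / 16.13 = 7.689 N·m.
J_AB = π(0.0293)⁴/32 = 7.24×10^-8 m⁴; J_BC = π(0.0276)⁴/32 = 5.70×10^-8 m⁴; J_CD = π(0.0237)⁴/32 = 3.10×10^-8 m⁴; J_DE = π(0.0131)⁴/32 = 2.89×10^-9 m⁴.
θ = (T/G)·Σ L_i/J_i = (7.689/74.2×10⁹)·(0.537/7.24×10^-8 + 0.282/5.70×10^-8 + 0.403/3.10×10^-8 + 0.0858/2.89×10^-9) = 5.706×10^-3 rad.

0.327°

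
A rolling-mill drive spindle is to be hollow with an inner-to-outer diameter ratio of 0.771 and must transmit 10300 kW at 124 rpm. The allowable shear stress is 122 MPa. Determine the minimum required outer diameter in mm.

371 mm

ω = 2π·124/60 = 12.99 rad/s, so T = P/ω = 10300×10³ / 12.99 = 793200 N·m.
For a hollow shaft with d_i/d_o = 0.771: τ_max = 16T/(π d_o³ (1−k⁴)), so d_o = [16T/(π τ_allow (1−k⁴))]^(1/3) = [16·793200/(π·1.22×10^8·0.6466)]^(1/3) = 0.3713 m.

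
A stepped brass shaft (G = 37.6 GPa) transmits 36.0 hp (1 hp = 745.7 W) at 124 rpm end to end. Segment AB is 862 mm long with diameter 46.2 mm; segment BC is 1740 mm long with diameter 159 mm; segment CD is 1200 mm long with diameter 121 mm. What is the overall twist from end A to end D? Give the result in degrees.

6.34°

ω = 2π·124/60 = 12.99 rad/s, so T = P/ω = 36.0×745.7 / 12.99 = 2067 N·m.
J_AB = π(0.0462)⁴/32 = 4.47×10^-7 m⁴; J_BC = π(0.159)⁴/32 = 6.27×10^-5 m⁴; J_CD = π(0.121)⁴/32 = 2.10×10^-5 m⁴.
θ = (T/G)·Σ L_i/J_i = (2067/37.6×10⁹)·(0.862/4.47×10^-7 + 1.74/6.27×10^-5 + 1.20/2.10×10^-5) = 0.1106 rad.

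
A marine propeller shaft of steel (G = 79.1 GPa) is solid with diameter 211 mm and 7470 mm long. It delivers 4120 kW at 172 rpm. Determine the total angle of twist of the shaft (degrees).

6.36°

ω = 2π·172/60 = 18.01 rad/s, so T = P/ω = 4120×10³ / 18.01 = 228700 N·m.
J = πd⁴/32 = π(0.211)⁴/32 = 1.946×10^-4 m⁴.
θ = T·L/(G·J) = 228700 × 7.47 / (79.1×10⁹ × 1.946×10^-4) = 0.1110 rad.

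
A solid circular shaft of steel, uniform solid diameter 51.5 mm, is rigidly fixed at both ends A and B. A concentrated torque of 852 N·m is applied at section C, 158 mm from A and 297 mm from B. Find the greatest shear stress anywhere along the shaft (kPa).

20700 kPa

With uniform GJ and both ends fixed, compatibility θ_AC = θ_CB gives T_A·a = T_B·b, together with T_A + T_B = T₀.
T_A = T₀·b/(a+b) = 852.0·297/455.0 = 556.1 N·m; T_B = 295.9 N·m.
τ in each portion: τ_AC = 2.07×10^7 Pa, τ_CB = 1.10×10^7 Pa; maximum is in AC.
τ_max = T_AC·r/J = 556.1·0.0257/6.91×10^-7 = 2.074×10^7 Pa.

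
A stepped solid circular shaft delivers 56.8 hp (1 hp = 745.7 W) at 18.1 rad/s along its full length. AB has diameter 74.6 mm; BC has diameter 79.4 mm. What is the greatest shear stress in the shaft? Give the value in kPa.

ω = 18.1 rad/s, so T = P/ω = 56.8×745.7 / 18.10 = 2340 N·m.
Under the same torque, τ_max = 16T/(πd³) is largest where d is smallest — segment AB (d = 74.6 mm).
τ_max = 16·2340/(π·(0.0746)³) = 2.871×10^7 Pa.

28700 kPa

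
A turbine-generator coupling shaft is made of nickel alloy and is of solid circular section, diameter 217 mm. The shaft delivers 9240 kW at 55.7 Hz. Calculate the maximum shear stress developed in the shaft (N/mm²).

ω = 2π·55.7 = 350.0 rad/s, so T = P/ω = 9240×10³ / 350.0 = 26400 N·m.
J = πd⁴/32 = π(0.217)⁴/32 = 2.177×10^-4 m⁴.
τ_max = T·r/J = 26400 × 0.108 / 2.177×10^-4 = 1.316×10^7 Pa.

13.2 N/mm²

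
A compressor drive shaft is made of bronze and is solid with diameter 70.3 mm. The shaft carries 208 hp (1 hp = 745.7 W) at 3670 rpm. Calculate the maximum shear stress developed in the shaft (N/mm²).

ω = 2π·3670/60 = 384.3 rad/s, so T = P/ω = 208×745.7 / 384.3 = 403.6 N·m.
J = πd⁴/32 = π(0.0703)⁴/32 = 2.398×10^-6 m⁴.
τ_max = T·r/J = 403.6 × 0.0352 / 2.398×10^-6 = 5.916×10^6 Pa.

5.92 N/mm²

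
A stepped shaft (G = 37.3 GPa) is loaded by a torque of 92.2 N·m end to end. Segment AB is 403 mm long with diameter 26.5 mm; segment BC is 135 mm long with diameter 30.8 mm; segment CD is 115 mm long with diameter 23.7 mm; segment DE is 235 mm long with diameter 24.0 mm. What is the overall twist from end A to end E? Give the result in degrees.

J_AB = π(0.0265)⁴/32 = 4.84×10^-8 m⁴; J_BC = π(0.0308)⁴/32 = 8.83×10^-8 m⁴; J_CD = π(0.0237)⁴/32 = 3.10×10^-8 m⁴; J_DE = π(0.0240)⁴/32 = 3.26×10^-8 m⁴.
θ = (T/G)·Σ L_i/J_i = (92.20/37.3×10⁹)·(0.403/4.84×10^-8 + 0.135/8.83×10^-8 + 0.115/3.10×10^-8 + 0.235/3.26×10^-8) = 0.05136 rad.

2.94°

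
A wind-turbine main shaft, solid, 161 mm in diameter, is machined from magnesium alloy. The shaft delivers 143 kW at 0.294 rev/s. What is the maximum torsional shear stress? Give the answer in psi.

13700 psi

ω = 2π·0.294 = 1.847 rad/s, so T = P/ω = 143×10³ / 1.847 = 77410 N·m.
J = πd⁴/32 = π(0.161)⁴/32 = 6.596×10^-5 m⁴.
τ_max = T·r/J = 77410 × 0.0805 / 6.596×10^-5 = 9.447×10^7 Pa.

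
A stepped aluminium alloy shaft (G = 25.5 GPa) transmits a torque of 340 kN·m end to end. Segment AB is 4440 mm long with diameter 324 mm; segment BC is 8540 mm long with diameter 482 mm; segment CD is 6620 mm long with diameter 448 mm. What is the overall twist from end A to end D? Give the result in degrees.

5.65°

J_AB = π(0.324)⁴/32 = 1.08×10^-3 m⁴; J_BC = π(0.482)⁴/32 = 5.30×10^-3 m⁴; J_CD = π(0.448)⁴/32 = 3.95×10^-3 m⁴.
θ = (T/G)·Σ L_i/J_i = (340000/25.5×10⁹)·(4.44/1.08×10^-3 + 8.54/5.30×10^-3 + 6.62/3.95×10^-3) = 0.09853 rad.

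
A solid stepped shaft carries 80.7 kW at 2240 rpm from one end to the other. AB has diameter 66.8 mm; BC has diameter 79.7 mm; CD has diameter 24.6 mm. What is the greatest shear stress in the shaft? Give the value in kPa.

118000 kPa

ω = 2π·2240/60 = 234.6 rad/s, so T = P/ω = 80.7×10³ / 234.6 = 344.0 N·m.
Under the same torque, τ_max = 16T/(πd³) is largest where d is smallest — segment CD (d = 24.6 mm).
τ_max = 16·344.0/(π·(0.0246)³) = 1.177×10^8 Pa.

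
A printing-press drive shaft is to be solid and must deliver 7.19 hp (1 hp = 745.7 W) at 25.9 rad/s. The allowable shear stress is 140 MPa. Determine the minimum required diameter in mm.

ω = 25.9 rad/s, so T = P/ω = 7.19×745.7 / 25.90 = 207.0 N·m.
For a solid shaft τ_max = 16T/(πd³), so d = (16T/(π τ_allow))^(1/3) = (16·207.0/(π·1.40×10^8))^(1/3) = 0.01960 m.

19.6 mm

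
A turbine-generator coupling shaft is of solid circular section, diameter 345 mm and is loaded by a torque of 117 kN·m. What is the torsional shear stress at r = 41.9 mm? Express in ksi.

J = πd⁴/32 = π(0.345)⁴/32 = 1.391×10^-3 m⁴.
Shear stress varies linearly with radius: τ = T·r/J = 117000 × 0.0419 / 1.391×10^-3 = 3.525×10^6 Pa.

0.511 ksi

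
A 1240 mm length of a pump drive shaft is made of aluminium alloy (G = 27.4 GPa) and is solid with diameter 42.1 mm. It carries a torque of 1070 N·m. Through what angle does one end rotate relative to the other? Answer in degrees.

J = πd⁴/32 = π(0.0421)⁴/32 = 3.084×10^-7 m⁴.
θ = T·L/(G·J) = 1070 × 1.24 / (27.4×10⁹ × 3.084×10^-7) = 0.1570 rad.

9.00°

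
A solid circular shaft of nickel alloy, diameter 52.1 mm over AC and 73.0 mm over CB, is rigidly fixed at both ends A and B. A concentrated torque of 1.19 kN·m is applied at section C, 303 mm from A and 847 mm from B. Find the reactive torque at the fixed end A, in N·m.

Compatibility: T_A·a/J_AC = T_B·b/J_CB with T_A + T_B = T₀.
J_AC = 7.23×10^-7 m⁴, J_CB = 2.79×10^-6 m⁴, so T_A = T₀·(J_AC/a)/((J_AC/a)+(J_CB/b)) = 500.3 N·m, T_B = 689.7 N·m.

500 N·m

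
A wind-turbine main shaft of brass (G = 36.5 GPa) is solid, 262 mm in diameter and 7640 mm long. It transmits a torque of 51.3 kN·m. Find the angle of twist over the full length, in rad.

J = πd⁴/32 = π(0.262)⁴/32 = 4.626×10^-4 m⁴.
θ = T·L/(G·J) = 51300 × 7.64 / (36.5×10⁹ × 4.626×10^-4) = 0.02321 rad.

0.0232 rad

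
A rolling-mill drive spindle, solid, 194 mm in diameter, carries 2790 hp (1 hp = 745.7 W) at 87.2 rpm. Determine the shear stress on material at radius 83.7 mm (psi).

19900 psi

ω = 2π·87.2/60 = 9.132 rad/s, so T = P/ω = 2790×745.7 / 9.132 = 227800 N·m.
J = πd⁴/32 = π(0.194)⁴/32 = 1.391×10^-4 m⁴.
Shear stress varies linearly with radius: τ = T·r/J = 227800 × 0.0837 / 1.391×10^-4 = 1.371×10^8 Pa.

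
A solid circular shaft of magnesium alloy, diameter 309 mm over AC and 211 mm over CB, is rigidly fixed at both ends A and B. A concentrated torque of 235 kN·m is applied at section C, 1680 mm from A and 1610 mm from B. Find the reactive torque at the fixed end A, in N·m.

192000 N·m

Compatibility: T_A·a/J_AC = T_B·b/J_CB with T_A + T_B = T₀.
J_AC = 8.95×10^-4 m⁴, J_CB = 1.95×10^-4 m⁴, so T_A = T₀·(J_AC/a)/((J_AC/a)+(J_CB/b)) = 191500 N·m, T_B = 43460 N·m.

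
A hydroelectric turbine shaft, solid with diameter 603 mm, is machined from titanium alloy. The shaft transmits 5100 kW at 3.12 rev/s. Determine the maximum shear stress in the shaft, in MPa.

6.04 MPa

ω = 2π·3.12 = 19.60 rad/s, so T = P/ω = 5100×10³ / 19.60 = 260200 N·m.
J = πd⁴/32 = π(0.603)⁴/32 = 0.01298 m⁴.
τ_max = T·r/J = 260200 × 0.301 / 0.01298 = 6.043×10^6 Pa.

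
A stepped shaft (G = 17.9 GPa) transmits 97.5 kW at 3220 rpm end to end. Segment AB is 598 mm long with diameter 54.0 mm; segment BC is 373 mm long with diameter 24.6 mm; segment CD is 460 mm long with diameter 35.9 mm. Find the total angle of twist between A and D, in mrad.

225 mrad

ω = 2π·3220/60 = 337.2 rad/s, so T = P/ω = 97.5×10³ / 337.2 = 289.1 N·m.
J_AB = π(0.0540)⁴/32 = 8.35×10^-7 m⁴; J_BC = π(0.0246)⁴/32 = 3.60×10^-8 m⁴; J_CD = π(0.0359)⁴/32 = 1.63×10^-7 m⁴.
θ = (T/G)·Σ L_i/J_i = (289.1/17.9×10⁹)·(0.598/8.35×10^-7 + 0.373/3.60×10^-8 + 0.460/1.63×10^-7) = 0.2247 rad.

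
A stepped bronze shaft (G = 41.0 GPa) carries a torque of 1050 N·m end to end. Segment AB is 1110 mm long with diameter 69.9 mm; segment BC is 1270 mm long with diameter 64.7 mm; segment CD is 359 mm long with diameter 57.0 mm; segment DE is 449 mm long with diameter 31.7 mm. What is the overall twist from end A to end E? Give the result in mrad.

J_AB = π(0.0699)⁴/32 = 2.34×10^-6 m⁴; J_BC = π(0.0647)⁴/32 = 1.72×10^-6 m⁴; J_CD = π(0.0570)⁴/32 = 1.04×10^-6 m⁴; J_DE = π(0.0317)⁴/32 = 9.91×10^-8 m⁴.
θ = (T/G)·Σ L_i/J_i = (1050/41.0×10⁹)·(1.11/2.34×10^-6 + 1.27/1.72×10^-6 + 0.359/1.04×10^-6 + 0.449/9.91×10^-8) = 0.1559 rad.

156 mrad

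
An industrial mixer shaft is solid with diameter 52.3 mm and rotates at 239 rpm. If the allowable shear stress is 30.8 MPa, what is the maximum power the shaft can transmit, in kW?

J = πd⁴/32 = π(0.0523)⁴/32 = 7.345×10^-7 m⁴.
T_max = τ_allow·J/r = 3.08×10^7 × 7.345×10^-7 / 0.0261 = 865.1 N·m.
ω = 2π·239/60 = 25.03 rad/s, so P_max = T_max·ω = 2.165×10^4 W.

21.7 kW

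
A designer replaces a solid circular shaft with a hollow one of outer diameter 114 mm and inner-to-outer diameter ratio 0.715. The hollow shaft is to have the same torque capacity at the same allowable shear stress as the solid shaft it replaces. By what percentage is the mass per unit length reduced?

40.2 %

Equal τ_max and T ⇒ the solid shaft needs d_s³ = d_o³(1−k⁴), so d_s = 114·(1−0.715⁴)^(1/3) = 103.1 mm.
Area ratio A_h/A_s = d_o²(1−k²)/d_s² = (1−k²)/(1−k⁴)^(2/3) = 0.5982.
Mass saving = 1 − 0.5982 = 40.2 %.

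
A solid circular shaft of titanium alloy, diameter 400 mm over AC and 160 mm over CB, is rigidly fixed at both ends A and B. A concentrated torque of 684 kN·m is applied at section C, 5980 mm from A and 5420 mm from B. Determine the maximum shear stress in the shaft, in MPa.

52.9 MPa

Compatibility: T_A·a/J_AC = T_B·b/J_CB with T_A + T_B = T₀.
J_AC = 2.51×10^-3 m⁴, J_CB = 6.43×10^-5 m⁴, so T_A = T₀·(J_AC/a)/((J_AC/a)+(J_CB/b)) = 665200 N·m, T_B = 18790 N·m.
τ in each portion: τ_AC = 5.29×10^7 Pa, τ_CB = 2.34×10^7 Pa; maximum is in AC.
τ_max = T_AC·r/J = 665200·0.200/2.51×10^-3 = 5.294×10^7 Pa.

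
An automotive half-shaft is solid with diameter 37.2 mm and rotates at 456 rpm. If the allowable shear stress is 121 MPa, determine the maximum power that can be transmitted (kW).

J = πd⁴/32 = π(0.0372)⁴/32 = 1.880×10^-7 m⁴.
T_max = τ_allow·J/r = 1.21×10^8 × 1.880×10^-7 / 0.0186 = 1223 N·m.
ω = 2π·456/60 = 47.75 rad/s, so P_max = T_max·ω = 5.840×10^4 W.

58.4 kW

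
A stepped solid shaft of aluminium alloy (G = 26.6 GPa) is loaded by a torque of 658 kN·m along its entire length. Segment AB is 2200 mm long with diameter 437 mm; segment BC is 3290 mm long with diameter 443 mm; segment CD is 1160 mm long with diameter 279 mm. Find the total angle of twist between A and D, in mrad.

85.0 mrad

J_AB = π(0.437)⁴/32 = 3.58×10^-3 m⁴; J_BC = π(0.443)⁴/32 = 3.78×10^-3 m⁴; J_CD = π(0.279)⁴/32 = 5.95×10^-4 m⁴.
θ = (T/G)·Σ L_i/J_i = (658000/26.6×10⁹)·(2.20/3.58×10^-3 + 3.29/3.78×10^-3 + 1.16/5.95×10^-4) = 0.08496 rad.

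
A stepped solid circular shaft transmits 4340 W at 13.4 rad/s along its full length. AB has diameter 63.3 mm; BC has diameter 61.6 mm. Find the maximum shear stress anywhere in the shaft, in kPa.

7060 kPa

ω = 13.4 rad/s, so T = P/ω = 4340 / 13.40 = 323.9 N·m.
Under the same torque, τ_max = 16T/(πd³) is largest where d is smallest — segment BC (d = 61.6 mm).
τ_max = 16·323.9/(π·(0.0616)³) = 7.057×10^6 Pa.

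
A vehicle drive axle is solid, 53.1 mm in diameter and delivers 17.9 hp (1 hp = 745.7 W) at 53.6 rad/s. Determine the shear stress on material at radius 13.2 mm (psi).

611 psi

ω = 53.6 rad/s, so T = P/ω = 17.9×745.7 / 53.60 = 249.0 N·m.
J = πd⁴/32 = π(0.0531)⁴/32 = 7.805×10^-7 m⁴.
Shear stress varies linearly with radius: τ = T·r/J = 249.0 × 0.0132 / 7.805×10^-7 = 4.212×10^6 Pa.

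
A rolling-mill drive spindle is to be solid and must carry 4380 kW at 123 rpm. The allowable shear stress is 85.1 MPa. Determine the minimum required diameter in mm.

273 mm

ω = 2π·123/60 = 12.88 rad/s, so T = P/ω = 4380×10³ / 12.88 = 340000 N·m.
For a solid shaft τ_max = 16T/(πd³), so d = (16T/(π τ_allow))^(1/3) = (16·340000/(π·8.51×10^7))^(1/3) = 0.2730 m.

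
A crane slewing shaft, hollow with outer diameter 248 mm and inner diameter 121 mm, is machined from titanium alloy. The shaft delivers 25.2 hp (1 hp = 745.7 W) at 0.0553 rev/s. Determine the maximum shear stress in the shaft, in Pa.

ω = 2π·0.0553 = 0.3475 rad/s, so T = P/ω = 25.2×745.7 / 0.3475 = 54080 N·m.
J = π(d_o⁴ − d_i⁴)/32 = π(0.248⁴ − 0.121⁴)/32 = 3.503×10^-4 m⁴.
τ_max = T·r/J = 54080 × 0.124 / 3.503×10^-4 = 1.914×10^7 Pa.

1.91e7 Pa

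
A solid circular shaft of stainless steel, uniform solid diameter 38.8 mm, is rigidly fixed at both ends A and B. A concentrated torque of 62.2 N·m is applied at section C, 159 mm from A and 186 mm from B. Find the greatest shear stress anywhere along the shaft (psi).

424 psi

With uniform GJ and both ends fixed, compatibility θ_AC = θ_CB gives T_A·a = T_B·b, together with T_A + T_B = T₀.
T_A = T₀·b/(a+b) = 62.20·186/345.0 = 33.53 N·m; T_B = 28.67 N·m.
τ in each portion: τ_AC = 2.92×10^6 Pa, τ_CB = 2.50×10^6 Pa; maximum is in AC.
τ_max = T_AC·r/J = 33.53·0.0194/2.22×10^-7 = 2.924×10^6 Pa.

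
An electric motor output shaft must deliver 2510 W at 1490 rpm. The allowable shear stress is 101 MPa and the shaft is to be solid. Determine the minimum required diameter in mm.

9.33 mm

ω = 2π·1490/60 = 156.0 rad/s, so T = P/ω = 2510 / 156.0 = 16.09 N·m.
For a solid shaft τ_max = 16T/(πd³), so d = (16T/(π τ_allow))^(1/3) = (16·16.09/(π·1.01×10^8))^(1/3) = 0.009326 m.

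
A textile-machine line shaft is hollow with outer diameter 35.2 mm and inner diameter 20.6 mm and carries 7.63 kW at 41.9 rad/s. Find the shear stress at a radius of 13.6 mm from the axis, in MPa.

ω = 41.9 rad/s, so T = P/ω = 7.63×10³ / 41.90 = 182.1 N·m.
J = π(d_o⁴ − d_i⁴)/32 = π(0.0352⁴ − 0.0206⁴)/32 = 1.330×10^-7 m⁴.
Shear stress varies linearly with radius: τ = T·r/J = 182.1 × 0.0136 / 1.330×10^-7 = 1.862×10^7 Pa.

18.6 MPa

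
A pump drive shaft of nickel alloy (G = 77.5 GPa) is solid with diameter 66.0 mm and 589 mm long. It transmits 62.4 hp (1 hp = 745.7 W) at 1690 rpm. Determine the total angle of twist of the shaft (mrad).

ω = 2π·1690/60 = 177.0 rad/s, so T = P/ω = 62.4×745.7 / 177.0 = 262.9 N·m.
J = πd⁴/32 = π(0.0660)⁴/32 = 1.863×10^-6 m⁴.
θ = T·L/(G·J) = 262.9 × 0.589 / (77.5×10⁹ × 1.863×10^-6) = 1.073×10^-3 rad.

1.07 mrad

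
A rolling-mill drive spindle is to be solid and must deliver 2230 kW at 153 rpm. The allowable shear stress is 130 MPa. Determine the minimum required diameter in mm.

ω = 2π·153/60 = 16.02 rad/s, so T = P/ω = 2230×10³ / 16.02 = 139200 N·m.
For a solid shaft τ_max = 16T/(πd³), so d = (16T/(π τ_allow))^(1/3) = (16·139200/(π·1.30×10^8))^(1/3) = 0.1760 m.

176 mm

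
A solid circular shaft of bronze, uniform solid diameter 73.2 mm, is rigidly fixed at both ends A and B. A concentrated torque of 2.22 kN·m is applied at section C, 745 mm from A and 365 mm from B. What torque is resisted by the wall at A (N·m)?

730 N·m

With uniform GJ and both ends fixed, compatibility θ_AC = θ_CB gives T_A·a = T_B·b, together with T_A + T_B = T₀.
T_A = T₀·b/(a+b) = 2220·365/1110 = 730.0 N·m; T_B = 1490 N·m.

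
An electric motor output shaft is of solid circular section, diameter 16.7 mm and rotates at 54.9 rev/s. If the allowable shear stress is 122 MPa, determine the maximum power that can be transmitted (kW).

J = πd⁴/32 = π(0.0167)⁴/32 = 7.636×10^-9 m⁴.
T_max = τ_allow·J/r = 1.22×10^8 × 7.636×10^-9 / 0.00835 = 111.6 N·m.
ω = 2π·54.9 = 344.9 rad/s, so P_max = T_max·ω = 3.848×10^4 W.

38.5 kW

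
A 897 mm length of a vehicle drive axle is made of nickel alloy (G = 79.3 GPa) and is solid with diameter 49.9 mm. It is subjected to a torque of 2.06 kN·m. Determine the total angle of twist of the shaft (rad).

0.0383 rad

J = πd⁴/32 = π(0.0499)⁴/32 = 6.087×10^-7 m⁴.
θ = T·L/(G·J) = 2060 × 0.897 / (79.3×10⁹ × 6.087×10^-7) = 0.03828 rad.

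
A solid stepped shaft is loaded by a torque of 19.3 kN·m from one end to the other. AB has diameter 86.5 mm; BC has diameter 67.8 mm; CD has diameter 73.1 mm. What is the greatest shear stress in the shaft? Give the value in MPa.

315 MPa

Under the same torque, τ_max = 16T/(πd³) is largest where d is smallest — segment BC (d = 67.8 mm).
τ_max = 16·19300/(π·(0.0678)³) = 3.154×10^8 Pa.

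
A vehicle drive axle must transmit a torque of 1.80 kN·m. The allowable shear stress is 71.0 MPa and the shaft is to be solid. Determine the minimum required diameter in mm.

50.5 mm

For a solid shaft τ_max = 16T/(πd³), so d = (16T/(π τ_allow))^(1/3) = (16·1800/(π·7.10×10^7))^(1/3) = 0.05054 m.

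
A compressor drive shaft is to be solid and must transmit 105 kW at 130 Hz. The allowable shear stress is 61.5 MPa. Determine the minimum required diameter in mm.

ω = 2π·130 = 816.8 rad/s, so T = P/ω = 105×10³ / 816.8 = 128.5 N·m.
For a solid shaft τ_max = 16T/(πd³), so d = (16T/(π τ_allow))^(1/3) = (16·128.5/(π·6.15×10^7))^(1/3) = 0.02200 m.

22.0 mm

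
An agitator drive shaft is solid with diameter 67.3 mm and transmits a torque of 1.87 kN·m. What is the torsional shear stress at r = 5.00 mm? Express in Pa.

4.64e6 Pa

J = πd⁴/32 = π(0.0673)⁴/32 = 2.014×10^-6 m⁴.
Shear stress varies linearly with radius: τ = T·r/J = 1870 × 0.00500 / 2.014×10^-6 = 4.642×10^6 Pa.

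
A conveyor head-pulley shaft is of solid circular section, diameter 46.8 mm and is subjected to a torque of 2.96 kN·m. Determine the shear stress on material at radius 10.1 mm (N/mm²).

63.5 N/mm²

J = πd⁴/32 = π(0.0468)⁴/32 = 4.710×10^-7 m⁴.
Shear stress varies linearly with radius: τ = T·r/J = 2960 × 0.0101 / 4.710×10^-7 = 6.348×10^7 Pa.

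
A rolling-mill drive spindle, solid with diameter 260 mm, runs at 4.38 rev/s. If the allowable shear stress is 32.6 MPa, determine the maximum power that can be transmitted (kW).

J = πd⁴/32 = π(0.260)⁴/32 = 4.486×10^-4 m⁴.
T_max = τ_allow·J/r = 3.26×10^7 × 4.486×10^-4 / 0.130 = 112500 N·m.
ω = 2π·4.38 = 27.52 rad/s, so P_max = T_max·ω = 3.096×10^6 W.

3100 kW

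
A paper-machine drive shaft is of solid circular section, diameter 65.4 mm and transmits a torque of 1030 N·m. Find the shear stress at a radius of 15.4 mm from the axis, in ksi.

1.28 ksi

J = πd⁴/32 = π(0.0654)⁴/32 = 1.796×10^-6 m⁴.
Shear stress varies linearly with radius: τ = T·r/J = 1030 × 0.0154 / 1.796×10^-6 = 8.832×10^6 Pa.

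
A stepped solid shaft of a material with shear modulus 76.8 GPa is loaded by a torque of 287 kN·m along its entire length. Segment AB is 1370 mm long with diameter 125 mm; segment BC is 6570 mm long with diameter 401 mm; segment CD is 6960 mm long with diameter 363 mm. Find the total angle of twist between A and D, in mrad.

239 mrad

J_AB = π(0.125)⁴/32 = 2.40×10^-5 m⁴; J_BC = π(0.401)⁴/32 = 2.54×10^-3 m⁴; J_CD = π(0.363)⁴/32 = 1.70×10^-3 m⁴.
θ = (T/G)·Σ L_i/J_i = (287000/76.8×10⁹)·(1.37/2.40×10^-5 + 6.57/2.54×10^-3 + 6.96/1.70×10^-3) = 0.2385 rad.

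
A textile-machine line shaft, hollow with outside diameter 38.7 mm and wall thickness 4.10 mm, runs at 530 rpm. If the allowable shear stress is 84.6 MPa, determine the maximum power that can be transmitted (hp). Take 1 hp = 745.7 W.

J = π(d_o⁴ − d_i⁴)/32 = π(0.0387⁴ − 0.0305⁴)/32 = 1.353×10^-7 m⁴.
T_max = τ_allow·J/r = 8.46×10^7 × 1.353×10^-7 / 0.0194 = 591.4 N·m.
ω = 2π·530/60 = 55.50 rad/s, so P_max = T_max·ω = 3.282×10^4 W.

44.0 hp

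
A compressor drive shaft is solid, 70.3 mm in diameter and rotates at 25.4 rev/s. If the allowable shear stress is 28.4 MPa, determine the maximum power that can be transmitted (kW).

309 kW

J = πd⁴/32 = π(0.0703)⁴/32 = 2.398×10^-6 m⁴.
T_max = τ_allow·J/r = 2.84×10^7 × 2.398×10^-6 / 0.0352 = 1937 N·m.
ω = 2π·25.4 = 159.6 rad/s, so P_max = T_max·ω = 3.092×10^5 W.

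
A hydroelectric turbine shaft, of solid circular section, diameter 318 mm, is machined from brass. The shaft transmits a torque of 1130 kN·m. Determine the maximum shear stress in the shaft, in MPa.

J = πd⁴/32 = π(0.318)⁴/32 = 1.004×10^-3 m⁴.
τ_max = T·r/J = 1.130e6 × 0.159 / 1.004×10^-3 = 1.790×10^8 Pa.

179 MPa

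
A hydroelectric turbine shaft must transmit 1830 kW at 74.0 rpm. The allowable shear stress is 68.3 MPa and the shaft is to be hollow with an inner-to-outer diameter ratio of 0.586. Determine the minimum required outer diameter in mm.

ω = 2π·74.0/60 = 7.749 rad/s, so T = P/ω = 1830×10³ / 7.749 = 236200 N·m.
For a hollow shaft with d_i/d_o = 0.586: τ_max = 16T/(π d_o³ (1−k⁴)), so d_o = [16T/(π τ_allow (1−k⁴))]^(1/3) = [16·236200/(π·6.83×10^7·0.8821)]^(1/3) = 0.2713 m.

271 mm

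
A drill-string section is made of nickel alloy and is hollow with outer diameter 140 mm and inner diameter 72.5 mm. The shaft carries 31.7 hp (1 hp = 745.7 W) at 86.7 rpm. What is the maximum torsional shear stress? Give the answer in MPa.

ω = 2π·86.7/60 = 9.079 rad/s, so T = P/ω = 31.7×745.7 / 9.079 = 2604 N·m.
J = π(d_o⁴ − d_i⁴)/32 = π(0.140⁴ − 0.0725⁴)/32 = 3.500×10^-5 m⁴.
τ_max = T·r/J = 2604 × 0.0700 / 3.500×10^-5 = 5.207×10^6 Pa.

5.21 MPa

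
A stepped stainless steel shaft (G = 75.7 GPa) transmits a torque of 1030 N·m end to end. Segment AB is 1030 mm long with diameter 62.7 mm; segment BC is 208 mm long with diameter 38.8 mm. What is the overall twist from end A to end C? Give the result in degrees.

1.26°

J_AB = π(0.0627)⁴/32 = 1.52×10^-6 m⁴; J_BC = π(0.0388)⁴/32 = 2.22×10^-7 m⁴.
θ = (T/G)·Σ L_i/J_i = (1030/75.7×10⁹)·(1.03/1.52×10^-6 + 0.208/2.22×10^-7) = 0.02196 rad.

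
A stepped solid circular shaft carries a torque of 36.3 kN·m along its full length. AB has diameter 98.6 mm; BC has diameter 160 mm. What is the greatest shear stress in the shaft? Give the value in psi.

28000 psi

Under the same torque, τ_max = 16T/(πd³) is largest where d is smallest — segment AB (d = 98.6 mm).
τ_max = 16·36300/(π·(0.0986)³) = 1.929×10^8 Pa.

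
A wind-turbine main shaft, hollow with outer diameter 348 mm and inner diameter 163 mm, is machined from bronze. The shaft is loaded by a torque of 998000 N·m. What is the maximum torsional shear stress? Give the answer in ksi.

J = π(d_o⁴ − d_i⁴)/32 = π(0.348⁴ − 0.163⁴)/32 = 1.371×10^-3 m⁴.
τ_max = T·r/J = 998000 × 0.174 / 1.371×10^-3 = 1.267×10^8 Pa.

18.4 ksi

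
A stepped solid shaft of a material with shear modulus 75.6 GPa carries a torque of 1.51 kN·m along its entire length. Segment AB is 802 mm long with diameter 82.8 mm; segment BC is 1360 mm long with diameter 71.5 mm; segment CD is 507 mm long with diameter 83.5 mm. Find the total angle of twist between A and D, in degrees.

J_AB = π(0.0828)⁴/32 = 4.61×10^-6 m⁴; J_BC = π(0.0715)⁴/32 = 2.57×10^-6 m⁴; J_CD = π(0.0835)⁴/32 = 4.77×10^-6 m⁴.
θ = (T/G)·Σ L_i/J_i = (1510/75.6×10⁹)·(0.802/4.61×10^-6 + 1.36/2.57×10^-6 + 0.507/4.77×10^-6) = 0.01618 rad.

0.927°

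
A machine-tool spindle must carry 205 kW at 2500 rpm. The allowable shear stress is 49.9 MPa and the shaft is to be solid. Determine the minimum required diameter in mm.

ω = 2π·2500/60 = 261.8 rad/s, so T = P/ω = 205×10³ / 261.8 = 783.0 N·m.
For a solid shaft τ_max = 16T/(πd³), so d = (16T/(π τ_allow))^(1/3) = (16·783.0/(π·4.99×10^7))^(1/3) = 0.04307 m.

43.1 mm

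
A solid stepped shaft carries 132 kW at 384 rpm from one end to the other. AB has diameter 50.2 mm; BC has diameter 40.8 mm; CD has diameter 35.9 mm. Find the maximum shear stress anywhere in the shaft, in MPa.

ω = 2π·384/60 = 40.21 rad/s, so T = P/ω = 132×10³ / 40.21 = 3283 N·m.
Under the same torque, τ_max = 16T/(πd³) is largest where d is smallest — segment CD (d = 35.9 mm).
τ_max = 16·3283/(π·(0.0359)³) = 3.613×10^8 Pa.

361 MPa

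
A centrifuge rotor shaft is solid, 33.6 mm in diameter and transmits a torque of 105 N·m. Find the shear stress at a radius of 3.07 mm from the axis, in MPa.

2.58 MPa

J = πd⁴/32 = π(0.0336)⁴/32 = 1.251×10^-7 m⁴.
Shear stress varies linearly with radius: τ = T·r/J = 105.0 × 0.00307 / 1.251×10^-7 = 2.576×10^6 Pa.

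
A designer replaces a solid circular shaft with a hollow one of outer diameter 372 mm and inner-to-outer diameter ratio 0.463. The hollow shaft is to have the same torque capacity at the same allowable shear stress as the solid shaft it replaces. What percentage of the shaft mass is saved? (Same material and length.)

Equal τ_max and T ⇒ the solid shaft needs d_s³ = d_o³(1−k⁴), so d_s = 372·(1−0.463⁴)^(1/3) = 366.2 mm.
Area ratio A_h/A_s = d_o²(1−k²)/d_s² = (1−k²)/(1−k⁴)^(2/3) = 0.8107.
Mass saving = 1 − 0.8107 = 18.9 %.

18.9 %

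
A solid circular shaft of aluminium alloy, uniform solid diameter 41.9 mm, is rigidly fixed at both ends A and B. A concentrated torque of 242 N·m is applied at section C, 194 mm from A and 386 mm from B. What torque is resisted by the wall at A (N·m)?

161 N·m

With uniform GJ and both ends fixed, compatibility θ_AC = θ_CB gives T_A·a = T_B·b, together with T_A + T_B = T₀.
T_A = T₀·b/(a+b) = 242.0·386/580.0 = 161.1 N·m; T_B = 80.94 N·m.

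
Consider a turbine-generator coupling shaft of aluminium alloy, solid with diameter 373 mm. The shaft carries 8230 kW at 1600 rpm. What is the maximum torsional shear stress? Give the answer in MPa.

4.82 MPa

ω = 2π·1600/60 = 167.6 rad/s, so T = P/ω = 8230×10³ / 167.6 = 49120 N·m.
J = πd⁴/32 = π(0.373)⁴/32 = 1.900×10^-3 m⁴.
τ_max = T·r/J = 49120 × 0.186 / 1.900×10^-3 = 4.821×10^6 Pa.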